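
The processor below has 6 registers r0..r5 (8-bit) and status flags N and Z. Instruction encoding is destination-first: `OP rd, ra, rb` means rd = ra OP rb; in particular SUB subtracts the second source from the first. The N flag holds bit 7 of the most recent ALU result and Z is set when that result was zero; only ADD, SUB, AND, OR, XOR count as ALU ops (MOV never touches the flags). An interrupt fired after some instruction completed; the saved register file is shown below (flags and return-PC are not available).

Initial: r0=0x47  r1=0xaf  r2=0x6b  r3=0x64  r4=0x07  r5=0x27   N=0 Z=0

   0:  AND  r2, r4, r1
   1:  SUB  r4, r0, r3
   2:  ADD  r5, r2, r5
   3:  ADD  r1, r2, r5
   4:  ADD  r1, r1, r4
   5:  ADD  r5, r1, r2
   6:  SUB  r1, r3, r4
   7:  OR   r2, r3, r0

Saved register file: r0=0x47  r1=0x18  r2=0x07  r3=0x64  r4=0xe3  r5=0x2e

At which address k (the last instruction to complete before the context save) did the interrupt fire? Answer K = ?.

after  0: r0=0x47 r1=0xaf r2=0x07 r3=0x64 r4=0x07 r5=0x27  N=0 Z=0
after  1: r0=0x47 r1=0xaf r2=0x07 r3=0x64 r4=0xe3 r5=0x27  N=1 Z=0
after  2: r0=0x47 r1=0xaf r2=0x07 r3=0x64 r4=0xe3 r5=0x2e  N=0 Z=0
after  3: r0=0x47 r1=0x35 r2=0x07 r3=0x64 r4=0xe3 r5=0x2e  N=0 Z=0
after  4: r0=0x47 r1=0x18 r2=0x07 r3=0x64 r4=0xe3 r5=0x2e  N=0 Z=0
-- IRQ taken; context saved, return-PC = 5 --

K = 4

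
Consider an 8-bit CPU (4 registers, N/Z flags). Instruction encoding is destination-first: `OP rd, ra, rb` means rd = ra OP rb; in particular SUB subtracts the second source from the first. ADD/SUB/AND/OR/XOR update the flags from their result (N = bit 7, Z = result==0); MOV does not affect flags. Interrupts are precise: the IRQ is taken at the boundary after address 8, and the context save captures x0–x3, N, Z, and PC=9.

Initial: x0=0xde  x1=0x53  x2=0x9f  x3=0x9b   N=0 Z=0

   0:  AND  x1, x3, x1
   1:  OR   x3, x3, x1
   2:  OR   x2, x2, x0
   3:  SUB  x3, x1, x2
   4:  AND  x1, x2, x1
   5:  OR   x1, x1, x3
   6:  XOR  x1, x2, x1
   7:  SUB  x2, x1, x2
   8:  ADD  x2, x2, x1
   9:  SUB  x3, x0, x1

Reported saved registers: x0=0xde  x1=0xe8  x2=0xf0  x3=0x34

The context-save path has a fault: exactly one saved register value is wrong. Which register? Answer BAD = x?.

BAD = x2

after  0: x0=0xde x1=0x13 x2=0x9f x3=0x9b  N=0 Z=0
after  1: x0=0xde x1=0x13 x2=0x9f x3=0x9b  N=1 Z=0
after  2: x0=0xde x1=0x13 x2=0xdf x3=0x9b  N=1 Z=0
after  3: x0=0xde x1=0x13 x2=0xdf x3=0x34  N=0 Z=0
after  4: x0=0xde x1=0x13 x2=0xdf x3=0x34  N=0 Z=0
after  5: x0=0xde x1=0x37 x2=0xdf x3=0x34  N=0 Z=0
after  6: x0=0xde x1=0xe8 x2=0xdf x3=0x34  N=1 Z=0
after  7: x0=0xde x1=0xe8 x2=0x09 x3=0x34  N=0 Z=0
after  8: x0=0xde x1=0xe8 x2=0xf1 x3=0x34  N=1 Z=0
-- IRQ taken; context saved, return-PC = 9 --
mismatch: x2: reported 0xf0 vs actual 0xf1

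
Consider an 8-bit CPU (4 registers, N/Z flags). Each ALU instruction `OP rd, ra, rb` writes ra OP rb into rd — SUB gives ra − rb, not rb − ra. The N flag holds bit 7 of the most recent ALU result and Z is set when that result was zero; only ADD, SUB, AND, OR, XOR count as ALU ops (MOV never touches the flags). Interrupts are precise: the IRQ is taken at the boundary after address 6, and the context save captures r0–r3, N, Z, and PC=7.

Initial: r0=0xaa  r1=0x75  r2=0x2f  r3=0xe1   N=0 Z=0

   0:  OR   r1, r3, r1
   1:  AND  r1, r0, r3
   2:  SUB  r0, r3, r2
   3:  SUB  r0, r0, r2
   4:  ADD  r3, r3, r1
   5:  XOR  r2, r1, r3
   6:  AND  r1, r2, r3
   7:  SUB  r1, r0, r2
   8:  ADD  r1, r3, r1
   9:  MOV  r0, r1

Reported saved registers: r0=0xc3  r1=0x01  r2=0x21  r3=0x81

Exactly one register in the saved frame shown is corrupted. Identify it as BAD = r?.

after  0: r0=0xaa r1=0xf5 r2=0x2f r3=0xe1  N=1 Z=0
after  1: r0=0xaa r1=0xa0 r2=0x2f r3=0xe1  N=1 Z=0
after  2: r0=0xb2 r1=0xa0 r2=0x2f r3=0xe1  N=1 Z=0
after  3: r0=0x83 r1=0xa0 r2=0x2f r3=0xe1  N=1 Z=0
after  4: r0=0x83 r1=0xa0 r2=0x2f r3=0x81  N=1 Z=0
after  5: r0=0x83 r1=0xa0 r2=0x21 r3=0x81  N=0 Z=0
after  6: r0=0x83 r1=0x01 r2=0x21 r3=0x81  N=0 Z=0
-- IRQ taken; context saved, return-PC = 7 --
mismatch: r0: reported 0xc3 vs actual 0x83

BAD = r0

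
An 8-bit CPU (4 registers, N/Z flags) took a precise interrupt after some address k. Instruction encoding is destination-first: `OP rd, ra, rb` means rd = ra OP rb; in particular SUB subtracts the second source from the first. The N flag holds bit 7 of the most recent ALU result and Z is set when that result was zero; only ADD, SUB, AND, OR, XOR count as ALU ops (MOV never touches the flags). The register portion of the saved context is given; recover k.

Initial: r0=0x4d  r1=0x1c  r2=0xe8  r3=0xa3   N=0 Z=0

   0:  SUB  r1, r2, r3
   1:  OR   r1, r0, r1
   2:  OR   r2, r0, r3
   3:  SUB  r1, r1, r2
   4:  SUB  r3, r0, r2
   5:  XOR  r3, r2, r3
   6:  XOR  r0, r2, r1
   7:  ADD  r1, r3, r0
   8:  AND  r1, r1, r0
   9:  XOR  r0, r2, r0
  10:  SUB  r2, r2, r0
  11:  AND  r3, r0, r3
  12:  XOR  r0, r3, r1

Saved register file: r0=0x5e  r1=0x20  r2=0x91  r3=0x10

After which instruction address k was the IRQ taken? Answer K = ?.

K = 11

after  0: r0=0x4d r1=0x45 r2=0xe8 r3=0xa3  N=0 Z=0
after  1: r0=0x4d r1=0x4d r2=0xe8 r3=0xa3  N=0 Z=0
after  2: r0=0x4d r1=0x4d r2=0xef r3=0xa3  N=1 Z=0
after  3: r0=0x4d r1=0x5e r2=0xef r3=0xa3  N=0 Z=0
after  4: r0=0x4d r1=0x5e r2=0xef r3=0x5e  N=0 Z=0
after  5: r0=0x4d r1=0x5e r2=0xef r3=0xb1  N=1 Z=0
after  6: r0=0xb1 r1=0x5e r2=0xef r3=0xb1  N=1 Z=0
after  7: r0=0xb1 r1=0x62 r2=0xef r3=0xb1  N=0 Z=0
after  8: r0=0xb1 r1=0x20 r2=0xef r3=0xb1  N=0 Z=0
after  9: r0=0x5e r1=0x20 r2=0xef r3=0xb1  N=0 Z=0
after 10: r0=0x5e r1=0x20 r2=0x91 r3=0xb1  N=1 Z=0
after 11: r0=0x5e r1=0x20 r2=0x91 r3=0x10  N=0 Z=0
-- IRQ taken; context saved, return-PC = 12 --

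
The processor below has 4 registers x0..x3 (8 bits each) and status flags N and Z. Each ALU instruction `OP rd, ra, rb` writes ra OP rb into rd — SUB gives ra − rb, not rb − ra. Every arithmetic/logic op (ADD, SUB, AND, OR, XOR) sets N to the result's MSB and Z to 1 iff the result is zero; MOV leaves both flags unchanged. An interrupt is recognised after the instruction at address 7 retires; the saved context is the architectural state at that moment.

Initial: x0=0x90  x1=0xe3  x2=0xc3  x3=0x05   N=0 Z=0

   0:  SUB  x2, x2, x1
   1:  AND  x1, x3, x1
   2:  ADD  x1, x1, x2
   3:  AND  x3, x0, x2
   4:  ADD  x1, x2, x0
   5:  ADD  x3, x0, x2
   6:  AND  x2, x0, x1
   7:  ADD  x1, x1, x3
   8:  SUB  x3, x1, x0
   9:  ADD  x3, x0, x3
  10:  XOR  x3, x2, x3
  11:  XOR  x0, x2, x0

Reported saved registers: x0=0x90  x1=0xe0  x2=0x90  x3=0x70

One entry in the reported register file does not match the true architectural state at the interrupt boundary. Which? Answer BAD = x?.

after  0: x0=0x90 x1=0xe3 x2=0xe0 x3=0x05  N=1 Z=0
after  1: x0=0x90 x1=0x01 x2=0xe0 x3=0x05  N=0 Z=0
after  2: x0=0x90 x1=0xe1 x2=0xe0 x3=0x05  N=1 Z=0
after  3: x0=0x90 x1=0xe1 x2=0xe0 x3=0x80  N=1 Z=0
after  4: x0=0x90 x1=0x70 x2=0xe0 x3=0x80  N=0 Z=0
after  5: x0=0x90 x1=0x70 x2=0xe0 x3=0x70  N=0 Z=0
after  6: x0=0x90 x1=0x70 x2=0x10 x3=0x70  N=0 Z=0
after  7: x0=0x90 x1=0xe0 x2=0x10 x3=0x70  N=1 Z=0
-- IRQ taken; context saved, return-PC = 8 --
mismatch: x2: reported 0x90 vs actual 0x10

BAD = x2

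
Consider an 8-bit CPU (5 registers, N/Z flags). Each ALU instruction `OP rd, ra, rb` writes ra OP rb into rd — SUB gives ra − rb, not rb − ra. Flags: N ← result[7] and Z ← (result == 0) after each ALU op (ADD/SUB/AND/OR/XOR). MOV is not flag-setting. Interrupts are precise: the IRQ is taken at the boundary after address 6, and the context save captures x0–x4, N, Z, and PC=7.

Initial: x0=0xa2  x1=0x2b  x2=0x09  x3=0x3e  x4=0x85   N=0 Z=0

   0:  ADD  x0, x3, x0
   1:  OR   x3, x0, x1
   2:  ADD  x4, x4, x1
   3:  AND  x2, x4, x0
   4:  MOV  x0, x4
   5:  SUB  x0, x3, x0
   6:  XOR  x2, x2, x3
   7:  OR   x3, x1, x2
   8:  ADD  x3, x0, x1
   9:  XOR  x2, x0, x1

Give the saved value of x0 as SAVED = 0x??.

after  0: x0=0xe0 x1=0x2b x2=0x09 x3=0x3e x4=0x85  N=1 Z=0
after  1: x0=0xe0 x1=0x2b x2=0x09 x3=0xeb x4=0x85  N=1 Z=0
after  2: x0=0xe0 x1=0x2b x2=0x09 x3=0xeb x4=0xb0  N=1 Z=0
after  3: x0=0xe0 x1=0x2b x2=0xa0 x3=0xeb x4=0xb0  N=1 Z=0
after  4: x0=0xb0 x1=0x2b x2=0xa0 x3=0xeb x4=0xb0  N=1 Z=0
after  5: x0=0x3b x1=0x2b x2=0xa0 x3=0xeb x4=0xb0  N=0 Z=0
after  6: x0=0x3b x1=0x2b x2=0x4b x3=0xeb x4=0xb0  N=0 Z=0
-- IRQ taken; context saved, return-PC = 7 --

SAVED = 0x3b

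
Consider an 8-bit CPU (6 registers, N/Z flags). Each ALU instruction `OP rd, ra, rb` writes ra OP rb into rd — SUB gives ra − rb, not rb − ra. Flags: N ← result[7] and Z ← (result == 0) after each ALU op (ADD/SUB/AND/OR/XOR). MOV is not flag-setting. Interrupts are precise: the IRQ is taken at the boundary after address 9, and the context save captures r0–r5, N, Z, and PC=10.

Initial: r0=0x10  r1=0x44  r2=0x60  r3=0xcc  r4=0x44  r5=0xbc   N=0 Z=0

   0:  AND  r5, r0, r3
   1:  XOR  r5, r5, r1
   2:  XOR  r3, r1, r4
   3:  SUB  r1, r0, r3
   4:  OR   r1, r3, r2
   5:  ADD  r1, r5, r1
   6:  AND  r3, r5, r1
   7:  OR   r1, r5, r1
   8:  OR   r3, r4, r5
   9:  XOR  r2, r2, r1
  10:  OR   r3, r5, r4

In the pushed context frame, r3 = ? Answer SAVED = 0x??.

SAVED = 0x44

after  0: r0=0x10 r1=0x44 r2=0x60 r3=0xcc r4=0x44 r5=0x00  N=0 Z=1
after  1: r0=0x10 r1=0x44 r2=0x60 r3=0xcc r4=0x44 r5=0x44  N=0 Z=0
after  2: r0=0x10 r1=0x44 r2=0x60 r3=0x00 r4=0x44 r5=0x44  N=0 Z=1
after  3: r0=0x10 r1=0x10 r2=0x60 r3=0x00 r4=0x44 r5=0x44  N=0 Z=0
after  4: r0=0x10 r1=0x60 r2=0x60 r3=0x00 r4=0x44 r5=0x44  N=0 Z=0
after  5: r0=0x10 r1=0xa4 r2=0x60 r3=0x00 r4=0x44 r5=0x44  N=1 Z=0
after  6: r0=0x10 r1=0xa4 r2=0x60 r3=0x04 r4=0x44 r5=0x44  N=0 Z=0
after  7: r0=0x10 r1=0xe4 r2=0x60 r3=0x04 r4=0x44 r5=0x44  N=1 Z=0
after  8: r0=0x10 r1=0xe4 r2=0x60 r3=0x44 r4=0x44 r5=0x44  N=0 Z=0
after  9: r0=0x10 r1=0xe4 r2=0x84 r3=0x44 r4=0x44 r5=0x44  N=1 Z=0
-- IRQ taken; context saved, return-PC = 10 --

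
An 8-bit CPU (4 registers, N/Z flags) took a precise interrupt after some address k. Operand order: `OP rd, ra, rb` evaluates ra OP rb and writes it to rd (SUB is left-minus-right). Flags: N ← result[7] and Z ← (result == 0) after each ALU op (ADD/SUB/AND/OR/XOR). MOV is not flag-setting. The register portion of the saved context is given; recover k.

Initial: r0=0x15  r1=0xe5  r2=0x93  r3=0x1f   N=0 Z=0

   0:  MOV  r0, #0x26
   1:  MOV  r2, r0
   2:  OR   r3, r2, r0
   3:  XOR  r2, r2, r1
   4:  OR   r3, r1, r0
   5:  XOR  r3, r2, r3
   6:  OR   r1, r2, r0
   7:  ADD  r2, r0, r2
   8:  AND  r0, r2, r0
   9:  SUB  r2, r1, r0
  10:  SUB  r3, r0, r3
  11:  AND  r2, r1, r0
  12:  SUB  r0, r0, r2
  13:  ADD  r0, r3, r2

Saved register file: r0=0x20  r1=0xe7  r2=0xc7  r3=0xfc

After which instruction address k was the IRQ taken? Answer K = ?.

K = 10

after  0: r0=0x26 r1=0xe5 r2=0x93 r3=0x1f  N=0 Z=0
after  1: r0=0x26 r1=0xe5 r2=0x26 r3=0x1f  N=0 Z=0
after  2: r0=0x26 r1=0xe5 r2=0x26 r3=0x26  N=0 Z=0
after  3: r0=0x26 r1=0xe5 r2=0xc3 r3=0x26  N=1 Z=0
after  4: r0=0x26 r1=0xe5 r2=0xc3 r3=0xe7  N=1 Z=0
after  5: r0=0x26 r1=0xe5 r2=0xc3 r3=0x24  N=0 Z=0
after  6: r0=0x26 r1=0xe7 r2=0xc3 r3=0x24  N=1 Z=0
after  7: r0=0x26 r1=0xe7 r2=0xe9 r3=0x24  N=1 Z=0
after  8: r0=0x20 r1=0xe7 r2=0xe9 r3=0x24  N=0 Z=0
after  9: r0=0x20 r1=0xe7 r2=0xc7 r3=0x24  N=1 Z=0
after 10: r0=0x20 r1=0xe7 r2=0xc7 r3=0xfc  N=1 Z=0
-- IRQ taken; context saved, return-PC = 11 --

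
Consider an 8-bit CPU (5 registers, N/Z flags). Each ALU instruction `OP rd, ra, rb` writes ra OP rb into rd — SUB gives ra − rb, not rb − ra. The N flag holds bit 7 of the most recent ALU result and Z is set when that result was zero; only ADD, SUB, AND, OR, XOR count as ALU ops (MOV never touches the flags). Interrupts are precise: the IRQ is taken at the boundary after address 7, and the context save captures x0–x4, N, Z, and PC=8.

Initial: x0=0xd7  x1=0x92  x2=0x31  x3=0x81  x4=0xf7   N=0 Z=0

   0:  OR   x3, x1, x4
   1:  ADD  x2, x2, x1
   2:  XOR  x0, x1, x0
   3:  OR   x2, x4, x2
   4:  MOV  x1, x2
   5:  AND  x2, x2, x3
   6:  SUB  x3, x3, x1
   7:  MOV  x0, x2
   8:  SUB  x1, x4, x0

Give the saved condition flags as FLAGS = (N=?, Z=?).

FLAGS = (N=0, Z=1)

after  0: x0=0xd7 x1=0x92 x2=0x31 x3=0xf7 x4=0xf7  N=1 Z=0
after  1: x0=0xd7 x1=0x92 x2=0xc3 x3=0xf7 x4=0xf7  N=1 Z=0
after  2: x0=0x45 x1=0x92 x2=0xc3 x3=0xf7 x4=0xf7  N=0 Z=0
after  3: x0=0x45 x1=0x92 x2=0xf7 x3=0xf7 x4=0xf7  N=1 Z=0
after  4: x0=0x45 x1=0xf7 x2=0xf7 x3=0xf7 x4=0xf7  N=1 Z=0
after  5: x0=0x45 x1=0xf7 x2=0xf7 x3=0xf7 x4=0xf7  N=1 Z=0
after  6: x0=0x45 x1=0xf7 x2=0xf7 x3=0x00 x4=0xf7  N=0 Z=1
after  7: x0=0xf7 x1=0xf7 x2=0xf7 x3=0x00 x4=0xf7  N=0 Z=1
-- IRQ taken; context saved, return-PC = 8 --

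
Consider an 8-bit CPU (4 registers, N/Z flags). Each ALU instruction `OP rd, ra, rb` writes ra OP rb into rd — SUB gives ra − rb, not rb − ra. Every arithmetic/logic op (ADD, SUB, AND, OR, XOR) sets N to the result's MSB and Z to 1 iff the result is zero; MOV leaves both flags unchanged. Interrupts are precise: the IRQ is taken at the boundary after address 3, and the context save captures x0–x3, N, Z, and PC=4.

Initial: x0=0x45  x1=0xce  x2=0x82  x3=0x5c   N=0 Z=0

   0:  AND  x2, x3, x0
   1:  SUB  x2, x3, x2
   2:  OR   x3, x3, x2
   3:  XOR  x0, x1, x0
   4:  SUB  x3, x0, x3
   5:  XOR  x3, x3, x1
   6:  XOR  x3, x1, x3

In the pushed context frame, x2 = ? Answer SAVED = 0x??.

after  0: x0=0x45 x1=0xce x2=0x44 x3=0x5c  N=0 Z=0
after  1: x0=0x45 x1=0xce x2=0x18 x3=0x5c  N=0 Z=0
after  2: x0=0x45 x1=0xce x2=0x18 x3=0x5c  N=0 Z=0
after  3: x0=0x8b x1=0xce x2=0x18 x3=0x5c  N=1 Z=0
-- IRQ taken; context saved, return-PC = 4 --

SAVED = 0x18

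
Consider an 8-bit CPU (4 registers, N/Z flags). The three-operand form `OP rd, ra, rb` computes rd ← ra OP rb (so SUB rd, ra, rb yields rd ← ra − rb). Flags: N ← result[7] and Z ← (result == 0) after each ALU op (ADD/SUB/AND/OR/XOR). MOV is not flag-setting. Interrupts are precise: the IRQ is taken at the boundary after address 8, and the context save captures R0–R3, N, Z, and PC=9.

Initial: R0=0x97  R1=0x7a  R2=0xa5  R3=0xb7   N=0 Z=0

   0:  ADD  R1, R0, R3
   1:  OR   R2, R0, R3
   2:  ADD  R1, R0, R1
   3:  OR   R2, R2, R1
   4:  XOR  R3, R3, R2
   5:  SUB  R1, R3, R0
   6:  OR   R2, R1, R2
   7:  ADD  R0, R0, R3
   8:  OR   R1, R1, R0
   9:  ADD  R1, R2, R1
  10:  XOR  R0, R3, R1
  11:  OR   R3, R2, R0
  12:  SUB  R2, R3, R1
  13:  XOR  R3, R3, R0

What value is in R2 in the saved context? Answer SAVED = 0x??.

after  0: R0=0x97 R1=0x4e R2=0xa5 R3=0xb7  N=0 Z=0
after  1: R0=0x97 R1=0x4e R2=0xb7 R3=0xb7  N=1 Z=0
after  2: R0=0x97 R1=0xe5 R2=0xb7 R3=0xb7  N=1 Z=0
after  3: R0=0x97 R1=0xe5 R2=0xf7 R3=0xb7  N=1 Z=0
after  4: R0=0x97 R1=0xe5 R2=0xf7 R3=0x40  N=0 Z=0
after  5: R0=0x97 R1=0xa9 R2=0xf7 R3=0x40  N=1 Z=0
after  6: R0=0x97 R1=0xa9 R2=0xff R3=0x40  N=1 Z=0
after  7: R0=0xd7 R1=0xa9 R2=0xff R3=0x40  N=1 Z=0
after  8: R0=0xd7 R1=0xff R2=0xff R3=0x40  N=1 Z=0
-- IRQ taken; context saved, return-PC = 9 --

SAVED = 0xff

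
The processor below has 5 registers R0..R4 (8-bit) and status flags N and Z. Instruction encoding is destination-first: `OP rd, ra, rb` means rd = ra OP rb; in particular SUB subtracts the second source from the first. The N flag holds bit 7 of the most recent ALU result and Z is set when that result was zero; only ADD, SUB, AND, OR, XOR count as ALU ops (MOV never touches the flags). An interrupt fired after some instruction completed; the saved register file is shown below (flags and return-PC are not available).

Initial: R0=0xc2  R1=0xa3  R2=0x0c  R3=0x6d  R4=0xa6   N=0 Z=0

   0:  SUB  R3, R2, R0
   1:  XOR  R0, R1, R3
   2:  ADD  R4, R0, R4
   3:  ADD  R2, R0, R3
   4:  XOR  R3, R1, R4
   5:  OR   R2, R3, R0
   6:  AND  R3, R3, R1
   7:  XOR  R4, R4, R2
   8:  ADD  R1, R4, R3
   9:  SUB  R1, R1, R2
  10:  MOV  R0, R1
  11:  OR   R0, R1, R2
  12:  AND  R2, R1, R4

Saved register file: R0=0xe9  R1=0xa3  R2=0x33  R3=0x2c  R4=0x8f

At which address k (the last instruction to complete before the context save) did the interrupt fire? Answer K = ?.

after  0: R0=0xc2 R1=0xa3 R2=0x0c R3=0x4a R4=0xa6  N=0 Z=0
after  1: R0=0xe9 R1=0xa3 R2=0x0c R3=0x4a R4=0xa6  N=1 Z=0
after  2: R0=0xe9 R1=0xa3 R2=0x0c R3=0x4a R4=0x8f  N=1 Z=0
after  3: R0=0xe9 R1=0xa3 R2=0x33 R3=0x4a R4=0x8f  N=0 Z=0
after  4: R0=0xe9 R1=0xa3 R2=0x33 R3=0x2c R4=0x8f  N=0 Z=0
-- IRQ taken; context saved, return-PC = 5 --

K = 4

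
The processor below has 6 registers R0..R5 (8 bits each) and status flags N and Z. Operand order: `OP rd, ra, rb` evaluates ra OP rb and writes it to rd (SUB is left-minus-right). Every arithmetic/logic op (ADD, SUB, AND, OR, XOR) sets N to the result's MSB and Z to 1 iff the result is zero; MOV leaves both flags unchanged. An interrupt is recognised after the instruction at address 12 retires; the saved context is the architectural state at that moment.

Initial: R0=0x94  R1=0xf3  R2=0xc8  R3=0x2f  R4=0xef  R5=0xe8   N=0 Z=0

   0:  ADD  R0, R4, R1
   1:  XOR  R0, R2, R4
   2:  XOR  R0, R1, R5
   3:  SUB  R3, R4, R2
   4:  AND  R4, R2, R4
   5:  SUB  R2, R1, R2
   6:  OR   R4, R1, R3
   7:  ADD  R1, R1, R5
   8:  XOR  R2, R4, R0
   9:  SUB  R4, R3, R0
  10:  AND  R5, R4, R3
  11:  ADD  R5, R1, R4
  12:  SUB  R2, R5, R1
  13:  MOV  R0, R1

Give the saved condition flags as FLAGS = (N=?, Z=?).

after  0: R0=0xe2 R1=0xf3 R2=0xc8 R3=0x2f R4=0xef R5=0xe8  N=1 Z=0
after  1: R0=0x27 R1=0xf3 R2=0xc8 R3=0x2f R4=0xef R5=0xe8  N=0 Z=0
after  2: R0=0x1b R1=0xf3 R2=0xc8 R3=0x2f R4=0xef R5=0xe8  N=0 Z=0
after  3: R0=0x1b R1=0xf3 R2=0xc8 R3=0x27 R4=0xef R5=0xe8  N=0 Z=0
after  4: R0=0x1b R1=0xf3 R2=0xc8 R3=0x27 R4=0xc8 R5=0xe8  N=1 Z=0
after  5: R0=0x1b R1=0xf3 R2=0x2b R3=0x27 R4=0xc8 R5=0xe8  N=0 Z=0
after  6: R0=0x1b R1=0xf3 R2=0x2b R3=0x27 R4=0xf7 R5=0xe8  N=1 Z=0
after  7: R0=0x1b R1=0xdb R2=0x2b R3=0x27 R4=0xf7 R5=0xe8  N=1 Z=0
after  8: R0=0x1b R1=0xdb R2=0xec R3=0x27 R4=0xf7 R5=0xe8  N=1 Z=0
after  9: R0=0x1b R1=0xdb R2=0xec R3=0x27 R4=0x0c R5=0xe8  N=0 Z=0
after 10: R0=0x1b R1=0xdb R2=0xec R3=0x27 R4=0x0c R5=0x04  N=0 Z=0
after 11: R0=0x1b R1=0xdb R2=0xec R3=0x27 R4=0x0c R5=0xe7  N=1 Z=0
after 12: R0=0x1b R1=0xdb R2=0x0c R3=0x27 R4=0x0c R5=0xe7  N=0 Z=0
-- IRQ taken; context saved, return-PC = 13 --

FLAGS = (N=0, Z=0)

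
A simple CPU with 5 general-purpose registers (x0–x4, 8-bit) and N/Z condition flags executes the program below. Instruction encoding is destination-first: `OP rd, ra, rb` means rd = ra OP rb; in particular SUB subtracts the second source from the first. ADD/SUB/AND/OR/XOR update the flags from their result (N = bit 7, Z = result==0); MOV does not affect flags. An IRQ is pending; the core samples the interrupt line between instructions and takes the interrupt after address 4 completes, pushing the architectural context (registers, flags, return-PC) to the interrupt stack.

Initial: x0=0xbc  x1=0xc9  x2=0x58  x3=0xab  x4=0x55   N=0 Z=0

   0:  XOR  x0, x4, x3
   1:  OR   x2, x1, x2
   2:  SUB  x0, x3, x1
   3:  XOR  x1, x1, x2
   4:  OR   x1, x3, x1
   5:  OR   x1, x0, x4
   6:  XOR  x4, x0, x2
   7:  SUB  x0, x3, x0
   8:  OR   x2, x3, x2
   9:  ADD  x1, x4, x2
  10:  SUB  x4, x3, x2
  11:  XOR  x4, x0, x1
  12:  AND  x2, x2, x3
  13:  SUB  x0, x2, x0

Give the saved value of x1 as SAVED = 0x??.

after  0: x0=0xfe x1=0xc9 x2=0x58 x3=0xab x4=0x55  N=1 Z=0
after  1: x0=0xfe x1=0xc9 x2=0xd9 x3=0xab x4=0x55  N=1 Z=0
after  2: x0=0xe2 x1=0xc9 x2=0xd9 x3=0xab x4=0x55  N=1 Z=0
after  3: x0=0xe2 x1=0x10 x2=0xd9 x3=0xab x4=0x55  N=0 Z=0
after  4: x0=0xe2 x1=0xbb x2=0xd9 x3=0xab x4=0x55  N=1 Z=0
-- IRQ taken; context saved, return-PC = 5 --

SAVED = 0xbb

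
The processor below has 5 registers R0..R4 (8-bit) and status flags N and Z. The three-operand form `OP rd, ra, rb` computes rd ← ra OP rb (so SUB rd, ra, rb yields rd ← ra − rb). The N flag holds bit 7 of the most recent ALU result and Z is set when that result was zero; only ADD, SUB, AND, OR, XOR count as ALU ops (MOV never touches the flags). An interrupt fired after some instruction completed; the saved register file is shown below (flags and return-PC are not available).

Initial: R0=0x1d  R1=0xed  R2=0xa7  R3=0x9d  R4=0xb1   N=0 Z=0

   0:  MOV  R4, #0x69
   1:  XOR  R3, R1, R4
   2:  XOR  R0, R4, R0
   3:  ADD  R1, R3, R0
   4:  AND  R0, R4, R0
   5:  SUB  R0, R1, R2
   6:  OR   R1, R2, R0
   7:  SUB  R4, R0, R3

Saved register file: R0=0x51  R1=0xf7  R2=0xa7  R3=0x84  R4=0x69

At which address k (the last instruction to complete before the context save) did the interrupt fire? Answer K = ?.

after  0: R0=0x1d R1=0xed R2=0xa7 R3=0x9d R4=0x69  N=0 Z=0
after  1: R0=0x1d R1=0xed R2=0xa7 R3=0x84 R4=0x69  N=1 Z=0
after  2: R0=0x74 R1=0xed R2=0xa7 R3=0x84 R4=0x69  N=0 Z=0
after  3: R0=0x74 R1=0xf8 R2=0xa7 R3=0x84 R4=0x69  N=1 Z=0
after  4: R0=0x60 R1=0xf8 R2=0xa7 R3=0x84 R4=0x69  N=0 Z=0
after  5: R0=0x51 R1=0xf8 R2=0xa7 R3=0x84 R4=0x69  N=0 Z=0
after  6: R0=0x51 R1=0xf7 R2=0xa7 R3=0x84 R4=0x69  N=1 Z=0
-- IRQ taken; context saved, return-PC = 7 --

K = 6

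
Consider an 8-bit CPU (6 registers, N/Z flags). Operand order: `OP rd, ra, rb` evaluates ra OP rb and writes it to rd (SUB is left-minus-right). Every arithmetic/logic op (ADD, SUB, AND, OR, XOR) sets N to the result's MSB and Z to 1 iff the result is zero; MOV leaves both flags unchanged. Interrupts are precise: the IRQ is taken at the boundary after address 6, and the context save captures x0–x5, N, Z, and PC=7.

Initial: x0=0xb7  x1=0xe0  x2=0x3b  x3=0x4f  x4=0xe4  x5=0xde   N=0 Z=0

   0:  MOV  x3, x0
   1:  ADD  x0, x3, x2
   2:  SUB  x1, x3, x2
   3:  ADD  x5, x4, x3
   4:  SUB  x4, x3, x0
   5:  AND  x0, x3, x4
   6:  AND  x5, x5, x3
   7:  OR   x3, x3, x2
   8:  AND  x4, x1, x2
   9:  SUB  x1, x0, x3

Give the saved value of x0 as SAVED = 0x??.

after  0: x0=0xb7 x1=0xe0 x2=0x3b x3=0xb7 x4=0xe4 x5=0xde  N=0 Z=0
after  1: x0=0xf2 x1=0xe0 x2=0x3b x3=0xb7 x4=0xe4 x5=0xde  N=1 Z=0
after  2: x0=0xf2 x1=0x7c x2=0x3b x3=0xb7 x4=0xe4 x5=0xde  N=0 Z=0
after  3: x0=0xf2 x1=0x7c x2=0x3b x3=0xb7 x4=0xe4 x5=0x9b  N=1 Z=0
after  4: x0=0xf2 x1=0x7c x2=0x3b x3=0xb7 x4=0xc5 x5=0x9b  N=1 Z=0
after  5: x0=0x85 x1=0x7c x2=0x3b x3=0xb7 x4=0xc5 x5=0x9b  N=1 Z=0
after  6: x0=0x85 x1=0x7c x2=0x3b x3=0xb7 x4=0xc5 x5=0x93  N=1 Z=0
-- IRQ taken; context saved, return-PC = 7 --

SAVED = 0x85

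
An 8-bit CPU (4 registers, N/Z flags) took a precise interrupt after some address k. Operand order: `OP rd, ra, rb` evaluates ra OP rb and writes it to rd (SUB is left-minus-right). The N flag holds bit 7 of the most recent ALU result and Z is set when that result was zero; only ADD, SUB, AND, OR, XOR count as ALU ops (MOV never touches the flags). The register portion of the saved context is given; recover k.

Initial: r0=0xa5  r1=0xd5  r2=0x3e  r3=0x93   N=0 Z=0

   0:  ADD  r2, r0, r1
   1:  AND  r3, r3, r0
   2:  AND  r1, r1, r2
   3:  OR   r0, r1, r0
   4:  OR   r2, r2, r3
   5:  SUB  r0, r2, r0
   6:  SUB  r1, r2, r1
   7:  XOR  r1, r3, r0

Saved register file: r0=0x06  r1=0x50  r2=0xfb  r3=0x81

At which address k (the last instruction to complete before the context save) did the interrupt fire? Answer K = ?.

K = 5

after  0: r0=0xa5 r1=0xd5 r2=0x7a r3=0x93  N=0 Z=0
after  1: r0=0xa5 r1=0xd5 r2=0x7a r3=0x81  N=1 Z=0
after  2: r0=0xa5 r1=0x50 r2=0x7a r3=0x81  N=0 Z=0
after  3: r0=0xf5 r1=0x50 r2=0x7a r3=0x81  N=1 Z=0
after  4: r0=0xf5 r1=0x50 r2=0xfb r3=0x81  N=1 Z=0
after  5: r0=0x06 r1=0x50 r2=0xfb r3=0x81  N=0 Z=0
-- IRQ taken; context saved, return-PC = 6 --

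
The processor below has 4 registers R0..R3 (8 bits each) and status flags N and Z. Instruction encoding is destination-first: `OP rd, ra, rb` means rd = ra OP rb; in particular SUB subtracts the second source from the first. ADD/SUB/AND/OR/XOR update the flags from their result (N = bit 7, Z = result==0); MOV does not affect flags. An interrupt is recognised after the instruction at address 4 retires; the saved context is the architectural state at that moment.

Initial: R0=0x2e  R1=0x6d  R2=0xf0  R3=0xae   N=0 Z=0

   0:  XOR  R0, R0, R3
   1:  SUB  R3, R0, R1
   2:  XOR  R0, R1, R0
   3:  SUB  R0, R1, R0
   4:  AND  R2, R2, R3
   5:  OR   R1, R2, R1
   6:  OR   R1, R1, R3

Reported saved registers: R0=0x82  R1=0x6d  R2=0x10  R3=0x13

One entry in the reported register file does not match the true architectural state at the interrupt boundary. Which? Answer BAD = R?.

after  0: R0=0x80 R1=0x6d R2=0xf0 R3=0xae  N=1 Z=0
after  1: R0=0x80 R1=0x6d R2=0xf0 R3=0x13  N=0 Z=0
after  2: R0=0xed R1=0x6d R2=0xf0 R3=0x13  N=1 Z=0
after  3: R0=0x80 R1=0x6d R2=0xf0 R3=0x13  N=1 Z=0
after  4: R0=0x80 R1=0x6d R2=0x10 R3=0x13  N=0 Z=0
-- IRQ taken; context saved, return-PC = 5 --
mismatch: R0: reported 0x82 vs actual 0x80

BAD = R0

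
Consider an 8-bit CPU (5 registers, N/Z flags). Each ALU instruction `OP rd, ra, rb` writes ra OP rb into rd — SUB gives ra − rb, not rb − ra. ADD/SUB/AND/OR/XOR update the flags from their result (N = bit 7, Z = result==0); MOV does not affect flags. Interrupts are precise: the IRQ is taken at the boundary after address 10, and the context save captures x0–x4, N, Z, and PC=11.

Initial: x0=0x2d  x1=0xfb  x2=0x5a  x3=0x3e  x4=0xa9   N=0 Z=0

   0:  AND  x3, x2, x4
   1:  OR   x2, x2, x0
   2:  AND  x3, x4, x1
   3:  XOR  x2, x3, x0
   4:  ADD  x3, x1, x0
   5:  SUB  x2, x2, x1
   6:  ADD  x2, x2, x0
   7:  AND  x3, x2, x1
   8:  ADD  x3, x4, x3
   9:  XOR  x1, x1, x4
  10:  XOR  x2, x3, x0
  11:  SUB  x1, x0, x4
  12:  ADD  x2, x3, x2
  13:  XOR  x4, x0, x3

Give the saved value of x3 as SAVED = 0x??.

SAVED = 0x5b

after  0: x0=0x2d x1=0xfb x2=0x5a x3=0x08 x4=0xa9  N=0 Z=0
after  1: x0=0x2d x1=0xfb x2=0x7f x3=0x08 x4=0xa9  N=0 Z=0
after  2: x0=0x2d x1=0xfb x2=0x7f x3=0xa9 x4=0xa9  N=1 Z=0
after  3: x0=0x2d x1=0xfb x2=0x84 x3=0xa9 x4=0xa9  N=1 Z=0
after  4: x0=0x2d x1=0xfb x2=0x84 x3=0x28 x4=0xa9  N=0 Z=0
after  5: x0=0x2d x1=0xfb x2=0x89 x3=0x28 x4=0xa9  N=1 Z=0
after  6: x0=0x2d x1=0xfb x2=0xb6 x3=0x28 x4=0xa9  N=1 Z=0
after  7: x0=0x2d x1=0xfb x2=0xb6 x3=0xb2 x4=0xa9  N=1 Z=0
after  8: x0=0x2d x1=0xfb x2=0xb6 x3=0x5b x4=0xa9  N=0 Z=0
after  9: x0=0x2d x1=0x52 x2=0xb6 x3=0x5b x4=0xa9  N=0 Z=0
after 10: x0=0x2d x1=0x52 x2=0x76 x3=0x5b x4=0xa9  N=0 Z=0
-- IRQ taken; context saved, return-PC = 11 --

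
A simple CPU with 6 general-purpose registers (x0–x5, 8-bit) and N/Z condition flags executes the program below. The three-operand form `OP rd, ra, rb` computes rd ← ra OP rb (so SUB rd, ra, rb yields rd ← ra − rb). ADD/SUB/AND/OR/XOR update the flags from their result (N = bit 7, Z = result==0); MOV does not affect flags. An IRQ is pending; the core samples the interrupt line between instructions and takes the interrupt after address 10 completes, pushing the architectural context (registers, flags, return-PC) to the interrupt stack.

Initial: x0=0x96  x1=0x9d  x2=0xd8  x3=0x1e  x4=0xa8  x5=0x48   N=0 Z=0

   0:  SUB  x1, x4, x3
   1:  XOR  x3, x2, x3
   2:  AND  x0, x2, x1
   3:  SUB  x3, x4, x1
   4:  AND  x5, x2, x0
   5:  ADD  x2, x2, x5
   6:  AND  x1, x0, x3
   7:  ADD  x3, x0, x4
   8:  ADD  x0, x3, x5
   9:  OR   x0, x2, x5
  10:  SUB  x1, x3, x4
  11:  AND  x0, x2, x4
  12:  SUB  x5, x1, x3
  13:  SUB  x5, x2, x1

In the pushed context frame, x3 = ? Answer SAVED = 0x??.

after  0: x0=0x96 x1=0x8a x2=0xd8 x3=0x1e x4=0xa8 x5=0x48  N=1 Z=0
after  1: x0=0x96 x1=0x8a x2=0xd8 x3=0xc6 x4=0xa8 x5=0x48  N=1 Z=0
after  2: x0=0x88 x1=0x8a x2=0xd8 x3=0xc6 x4=0xa8 x5=0x48  N=1 Z=0
after  3: x0=0x88 x1=0x8a x2=0xd8 x3=0x1e x4=0xa8 x5=0x48  N=0 Z=0
after  4: x0=0x88 x1=0x8a x2=0xd8 x3=0x1e x4=0xa8 x5=0x88  N=1 Z=0
after  5: x0=0x88 x1=0x8a x2=0x60 x3=0x1e x4=0xa8 x5=0x88  N=0 Z=0
after  6: x0=0x88 x1=0x08 x2=0x60 x3=0x1e x4=0xa8 x5=0x88  N=0 Z=0
after  7: x0=0x88 x1=0x08 x2=0x60 x3=0x30 x4=0xa8 x5=0x88  N=0 Z=0
after  8: x0=0xb8 x1=0x08 x2=0x60 x3=0x30 x4=0xa8 x5=0x88  N=1 Z=0
after  9: x0=0xe8 x1=0x08 x2=0x60 x3=0x30 x4=0xa8 x5=0x88  N=1 Z=0
after 10: x0=0xe8 x1=0x88 x2=0x60 x3=0x30 x4=0xa8 x5=0x88  N=1 Z=0
-- IRQ taken; context saved, return-PC = 11 --

SAVED = 0x30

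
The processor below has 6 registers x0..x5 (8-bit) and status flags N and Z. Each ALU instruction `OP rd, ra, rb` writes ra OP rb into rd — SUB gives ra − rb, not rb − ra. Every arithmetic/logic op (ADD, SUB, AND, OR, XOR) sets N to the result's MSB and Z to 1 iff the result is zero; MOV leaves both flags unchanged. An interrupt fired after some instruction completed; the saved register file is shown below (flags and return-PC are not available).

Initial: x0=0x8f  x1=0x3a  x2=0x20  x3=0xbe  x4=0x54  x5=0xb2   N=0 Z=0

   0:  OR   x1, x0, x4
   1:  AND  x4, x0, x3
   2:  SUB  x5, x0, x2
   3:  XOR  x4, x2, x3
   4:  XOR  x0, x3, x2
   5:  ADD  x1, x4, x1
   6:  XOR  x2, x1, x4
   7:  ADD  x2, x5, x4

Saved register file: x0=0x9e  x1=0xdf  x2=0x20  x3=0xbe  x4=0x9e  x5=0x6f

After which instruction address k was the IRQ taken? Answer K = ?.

after  0: x0=0x8f x1=0xdf x2=0x20 x3=0xbe x4=0x54 x5=0xb2  N=1 Z=0
after  1: x0=0x8f x1=0xdf x2=0x20 x3=0xbe x4=0x8e x5=0xb2  N=1 Z=0
after  2: x0=0x8f x1=0xdf x2=0x20 x3=0xbe x4=0x8e x5=0x6f  N=0 Z=0
after  3: x0=0x8f x1=0xdf x2=0x20 x3=0xbe x4=0x9e x5=0x6f  N=1 Z=0
after  4: x0=0x9e x1=0xdf x2=0x20 x3=0xbe x4=0x9e x5=0x6f  N=1 Z=0
-- IRQ taken; context saved, return-PC = 5 --

K = 4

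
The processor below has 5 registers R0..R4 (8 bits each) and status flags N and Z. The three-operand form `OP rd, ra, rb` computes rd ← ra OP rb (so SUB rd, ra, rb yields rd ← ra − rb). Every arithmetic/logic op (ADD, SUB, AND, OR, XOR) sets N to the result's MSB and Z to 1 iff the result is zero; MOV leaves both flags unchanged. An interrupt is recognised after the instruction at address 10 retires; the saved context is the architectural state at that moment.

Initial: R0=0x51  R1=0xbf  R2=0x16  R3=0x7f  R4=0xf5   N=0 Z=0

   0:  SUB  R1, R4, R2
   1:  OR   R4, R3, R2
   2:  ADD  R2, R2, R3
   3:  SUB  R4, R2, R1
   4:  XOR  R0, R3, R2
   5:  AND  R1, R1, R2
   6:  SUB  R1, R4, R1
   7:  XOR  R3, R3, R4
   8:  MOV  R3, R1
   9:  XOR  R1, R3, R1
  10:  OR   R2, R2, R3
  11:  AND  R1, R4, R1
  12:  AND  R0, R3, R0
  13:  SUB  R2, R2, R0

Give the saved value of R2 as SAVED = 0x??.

after  0: R0=0x51 R1=0xdf R2=0x16 R3=0x7f R4=0xf5  N=1 Z=0
after  1: R0=0x51 R1=0xdf R2=0x16 R3=0x7f R4=0x7f  N=0 Z=0
after  2: R0=0x51 R1=0xdf R2=0x95 R3=0x7f R4=0x7f  N=1 Z=0
after  3: R0=0x51 R1=0xdf R2=0x95 R3=0x7f R4=0xb6  N=1 Z=0
after  4: R0=0xea R1=0xdf R2=0x95 R3=0x7f R4=0xb6  N=1 Z=0
after  5: R0=0xea R1=0x95 R2=0x95 R3=0x7f R4=0xb6  N=1 Z=0
after  6: R0=0xea R1=0x21 R2=0x95 R3=0x7f R4=0xb6  N=0 Z=0
after  7: R0=0xea R1=0x21 R2=0x95 R3=0xc9 R4=0xb6  N=1 Z=0
after  8: R0=0xea R1=0x21 R2=0x95 R3=0x21 R4=0xb6  N=1 Z=0
after  9: R0=0xea R1=0x00 R2=0x95 R3=0x21 R4=0xb6  N=0 Z=1
after 10: R0=0xea R1=0x00 R2=0xb5 R3=0x21 R4=0xb6  N=1 Z=0
-- IRQ taken; context saved, return-PC = 11 --

SAVED = 0xb5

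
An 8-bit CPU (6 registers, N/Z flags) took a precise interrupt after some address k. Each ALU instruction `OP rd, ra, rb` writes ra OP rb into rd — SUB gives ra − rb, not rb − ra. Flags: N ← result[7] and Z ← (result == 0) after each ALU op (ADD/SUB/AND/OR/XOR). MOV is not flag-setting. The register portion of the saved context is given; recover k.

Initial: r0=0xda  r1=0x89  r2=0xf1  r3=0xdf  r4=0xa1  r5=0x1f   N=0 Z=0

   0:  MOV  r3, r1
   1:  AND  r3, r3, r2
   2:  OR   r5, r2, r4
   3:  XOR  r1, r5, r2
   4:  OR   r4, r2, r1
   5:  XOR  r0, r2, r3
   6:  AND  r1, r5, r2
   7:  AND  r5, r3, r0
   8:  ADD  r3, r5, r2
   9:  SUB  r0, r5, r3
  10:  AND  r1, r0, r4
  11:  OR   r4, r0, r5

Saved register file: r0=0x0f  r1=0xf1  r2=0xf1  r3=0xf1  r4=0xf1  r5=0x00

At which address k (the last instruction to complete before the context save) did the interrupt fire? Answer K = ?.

after  0: r0=0xda r1=0x89 r2=0xf1 r3=0x89 r4=0xa1 r5=0x1f  N=0 Z=0
after  1: r0=0xda r1=0x89 r2=0xf1 r3=0x81 r4=0xa1 r5=0x1f  N=1 Z=0
after  2: r0=0xda r1=0x89 r2=0xf1 r3=0x81 r4=0xa1 r5=0xf1  N=1 Z=0
after  3: r0=0xda r1=0x00 r2=0xf1 r3=0x81 r4=0xa1 r5=0xf1  N=0 Z=1
after  4: r0=0xda r1=0x00 r2=0xf1 r3=0x81 r4=0xf1 r5=0xf1  N=1 Z=0
after  5: r0=0x70 r1=0x00 r2=0xf1 r3=0x81 r4=0xf1 r5=0xf1  N=0 Z=0
after  6: r0=0x70 r1=0xf1 r2=0xf1 r3=0x81 r4=0xf1 r5=0xf1  N=1 Z=0
after  7: r0=0x70 r1=0xf1 r2=0xf1 r3=0x81 r4=0xf1 r5=0x00  N=0 Z=1
after  8: r0=0x70 r1=0xf1 r2=0xf1 r3=0xf1 r4=0xf1 r5=0x00  N=1 Z=0
after  9: r0=0x0f r1=0xf1 r2=0xf1 r3=0xf1 r4=0xf1 r5=0x00  N=0 Z=0
-- IRQ taken; context saved, return-PC = 10 --

K = 9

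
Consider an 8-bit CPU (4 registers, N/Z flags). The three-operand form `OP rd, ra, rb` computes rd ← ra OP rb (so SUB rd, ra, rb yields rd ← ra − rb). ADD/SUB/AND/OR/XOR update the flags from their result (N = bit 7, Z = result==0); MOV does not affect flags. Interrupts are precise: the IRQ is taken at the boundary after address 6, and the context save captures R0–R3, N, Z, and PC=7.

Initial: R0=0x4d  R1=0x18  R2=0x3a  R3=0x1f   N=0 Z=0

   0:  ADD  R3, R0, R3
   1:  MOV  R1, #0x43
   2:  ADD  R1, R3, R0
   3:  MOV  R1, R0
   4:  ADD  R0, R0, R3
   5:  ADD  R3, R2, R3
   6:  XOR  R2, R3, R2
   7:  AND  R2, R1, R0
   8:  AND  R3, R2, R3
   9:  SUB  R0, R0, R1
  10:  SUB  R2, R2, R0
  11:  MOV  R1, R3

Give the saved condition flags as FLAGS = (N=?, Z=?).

FLAGS = (N=1, Z=0)

after  0: R0=0x4d R1=0x18 R2=0x3a R3=0x6c  N=0 Z=0
after  1: R0=0x4d R1=0x43 R2=0x3a R3=0x6c  N=0 Z=0
after  2: R0=0x4d R1=0xb9 R2=0x3a R3=0x6c  N=1 Z=0
after  3: R0=0x4d R1=0x4d R2=0x3a R3=0x6c  N=1 Z=0
after  4: R0=0xb9 R1=0x4d R2=0x3a R3=0x6c  N=1 Z=0
after  5: R0=0xb9 R1=0x4d R2=0x3a R3=0xa6  N=1 Z=0
after  6: R0=0xb9 R1=0x4d R2=0x9c R3=0xa6  N=1 Z=0
-- IRQ taken; context saved, return-PC = 7 --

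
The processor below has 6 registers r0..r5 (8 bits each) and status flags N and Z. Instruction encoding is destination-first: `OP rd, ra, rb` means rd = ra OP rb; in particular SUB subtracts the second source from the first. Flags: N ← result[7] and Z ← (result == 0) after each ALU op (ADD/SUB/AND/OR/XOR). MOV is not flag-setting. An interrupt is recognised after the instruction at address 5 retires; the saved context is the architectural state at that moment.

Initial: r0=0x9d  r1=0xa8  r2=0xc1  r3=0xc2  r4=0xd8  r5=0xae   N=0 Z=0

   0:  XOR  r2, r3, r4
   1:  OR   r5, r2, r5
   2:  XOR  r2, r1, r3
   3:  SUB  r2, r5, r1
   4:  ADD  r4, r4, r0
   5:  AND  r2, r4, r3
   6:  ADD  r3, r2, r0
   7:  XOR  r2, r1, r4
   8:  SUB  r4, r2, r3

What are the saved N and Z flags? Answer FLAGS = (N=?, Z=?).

after  0: r0=0x9d r1=0xa8 r2=0x1a r3=0xc2 r4=0xd8 r5=0xae  N=0 Z=0
after  1: r0=0x9d r1=0xa8 r2=0x1a r3=0xc2 r4=0xd8 r5=0xbe  N=1 Z=0
after  2: r0=0x9d r1=0xa8 r2=0x6a r3=0xc2 r4=0xd8 r5=0xbe  N=0 Z=0
after  3: r0=0x9d r1=0xa8 r2=0x16 r3=0xc2 r4=0xd8 r5=0xbe  N=0 Z=0
after  4: r0=0x9d r1=0xa8 r2=0x16 r3=0xc2 r4=0x75 r5=0xbe  N=0 Z=0
after  5: r0=0x9d r1=0xa8 r2=0x40 r3=0xc2 r4=0x75 r5=0xbe  N=0 Z=0
-- IRQ taken; context saved, return-PC = 6 --

FLAGS = (N=0, Z=0)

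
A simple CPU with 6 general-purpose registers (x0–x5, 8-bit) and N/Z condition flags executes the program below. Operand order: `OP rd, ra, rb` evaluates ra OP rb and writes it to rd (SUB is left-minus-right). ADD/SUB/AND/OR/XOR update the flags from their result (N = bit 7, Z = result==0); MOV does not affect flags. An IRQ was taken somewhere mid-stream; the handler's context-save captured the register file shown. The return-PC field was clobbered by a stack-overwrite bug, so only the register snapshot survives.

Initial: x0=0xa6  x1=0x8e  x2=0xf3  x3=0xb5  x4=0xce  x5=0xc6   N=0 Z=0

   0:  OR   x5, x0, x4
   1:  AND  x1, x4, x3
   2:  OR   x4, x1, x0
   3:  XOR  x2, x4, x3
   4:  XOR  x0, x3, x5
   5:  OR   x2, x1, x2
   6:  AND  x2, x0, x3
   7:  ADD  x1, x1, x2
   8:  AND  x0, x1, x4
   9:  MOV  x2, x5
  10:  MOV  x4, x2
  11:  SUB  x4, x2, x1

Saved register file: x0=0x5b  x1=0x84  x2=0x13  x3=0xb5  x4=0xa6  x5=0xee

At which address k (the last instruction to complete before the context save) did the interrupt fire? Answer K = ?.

K = 4

after  0: x0=0xa6 x1=0x8e x2=0xf3 x3=0xb5 x4=0xce x5=0xee  N=1 Z=0
after  1: x0=0xa6 x1=0x84 x2=0xf3 x3=0xb5 x4=0xce x5=0xee  N=1 Z=0
after  2: x0=0xa6 x1=0x84 x2=0xf3 x3=0xb5 x4=0xa6 x5=0xee  N=1 Z=0
after  3: x0=0xa6 x1=0x84 x2=0x13 x3=0xb5 x4=0xa6 x5=0xee  N=0 Z=0
after  4: x0=0x5b x1=0x84 x2=0x13 x3=0xb5 x4=0xa6 x5=0xee  N=0 Z=0
-- IRQ taken; context saved, return-PC = 5 --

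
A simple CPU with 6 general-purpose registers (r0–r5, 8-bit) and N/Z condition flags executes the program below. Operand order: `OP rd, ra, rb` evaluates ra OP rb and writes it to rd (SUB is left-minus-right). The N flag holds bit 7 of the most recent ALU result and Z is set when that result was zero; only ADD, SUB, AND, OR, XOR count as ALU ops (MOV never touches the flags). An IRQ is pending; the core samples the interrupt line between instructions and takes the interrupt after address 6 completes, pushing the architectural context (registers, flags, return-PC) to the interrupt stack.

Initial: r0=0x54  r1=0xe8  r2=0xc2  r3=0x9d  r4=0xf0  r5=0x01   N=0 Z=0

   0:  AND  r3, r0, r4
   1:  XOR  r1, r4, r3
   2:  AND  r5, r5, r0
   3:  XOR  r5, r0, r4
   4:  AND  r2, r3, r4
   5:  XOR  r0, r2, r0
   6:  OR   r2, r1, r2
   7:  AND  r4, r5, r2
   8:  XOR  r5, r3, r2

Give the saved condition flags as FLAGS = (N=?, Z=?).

FLAGS = (N=1, Z=0)

after  0: r0=0x54 r1=0xe8 r2=0xc2 r3=0x50 r4=0xf0 r5=0x01  N=0 Z=0
after  1: r0=0x54 r1=0xa0 r2=0xc2 r3=0x50 r4=0xf0 r5=0x01  N=1 Z=0
after  2: r0=0x54 r1=0xa0 r2=0xc2 r3=0x50 r4=0xf0 r5=0x00  N=0 Z=1
after  3: r0=0x54 r1=0xa0 r2=0xc2 r3=0x50 r4=0xf0 r5=0xa4  N=1 Z=0
after  4: r0=0x54 r1=0xa0 r2=0x50 r3=0x50 r4=0xf0 r5=0xa4  N=0 Z=0
after  5: r0=0x04 r1=0xa0 r2=0x50 r3=0x50 r4=0xf0 r5=0xa4  N=0 Z=0
after  6: r0=0x04 r1=0xa0 r2=0xf0 r3=0x50 r4=0xf0 r5=0xa4  N=1 Z=0
-- IRQ taken; context saved, return-PC = 7 --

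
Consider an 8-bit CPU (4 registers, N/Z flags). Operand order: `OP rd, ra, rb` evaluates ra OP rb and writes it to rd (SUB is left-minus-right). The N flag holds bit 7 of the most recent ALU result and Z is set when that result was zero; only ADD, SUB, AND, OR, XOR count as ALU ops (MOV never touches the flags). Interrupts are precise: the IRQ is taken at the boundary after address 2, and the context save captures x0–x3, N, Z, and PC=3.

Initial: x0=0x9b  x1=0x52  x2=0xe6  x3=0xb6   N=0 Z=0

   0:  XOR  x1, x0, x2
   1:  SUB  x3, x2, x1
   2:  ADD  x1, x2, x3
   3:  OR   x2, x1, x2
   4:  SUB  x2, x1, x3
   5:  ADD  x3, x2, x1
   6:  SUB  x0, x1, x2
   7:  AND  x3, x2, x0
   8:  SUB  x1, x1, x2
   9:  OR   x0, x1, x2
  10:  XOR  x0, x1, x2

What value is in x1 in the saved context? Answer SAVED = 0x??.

after  0: x0=0x9b x1=0x7d x2=0xe6 x3=0xb6  N=0 Z=0
after  1: x0=0x9b x1=0x7d x2=0xe6 x3=0x69  N=0 Z=0
after  2: x0=0x9b x1=0x4f x2=0xe6 x3=0x69  N=0 Z=0
-- IRQ taken; context saved, return-PC = 3 --

SAVED = 0x4f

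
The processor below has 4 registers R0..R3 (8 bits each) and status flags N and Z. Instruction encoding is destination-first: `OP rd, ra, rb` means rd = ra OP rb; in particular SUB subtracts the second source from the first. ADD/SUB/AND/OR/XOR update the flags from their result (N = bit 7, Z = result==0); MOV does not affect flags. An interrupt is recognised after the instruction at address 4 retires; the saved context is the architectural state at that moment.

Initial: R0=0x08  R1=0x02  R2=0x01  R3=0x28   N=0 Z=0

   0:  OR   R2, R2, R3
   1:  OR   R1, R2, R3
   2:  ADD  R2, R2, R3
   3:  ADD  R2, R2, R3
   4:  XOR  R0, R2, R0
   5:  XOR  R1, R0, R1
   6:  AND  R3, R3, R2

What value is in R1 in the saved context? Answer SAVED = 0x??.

SAVED = 0x29

after  0: R0=0x08 R1=0x02 R2=0x29 R3=0x28  N=0 Z=0
after  1: R0=0x08 R1=0x29 R2=0x29 R3=0x28  N=0 Z=0
after  2: R0=0x08 R1=0x29 R2=0x51 R3=0x28  N=0 Z=0
after  3: R0=0x08 R1=0x29 R2=0x79 R3=0x28  N=0 Z=0
after  4: R0=0x71 R1=0x29 R2=0x79 R3=0x28  N=0 Z=0
-- IRQ taken; context saved, return-PC = 5 --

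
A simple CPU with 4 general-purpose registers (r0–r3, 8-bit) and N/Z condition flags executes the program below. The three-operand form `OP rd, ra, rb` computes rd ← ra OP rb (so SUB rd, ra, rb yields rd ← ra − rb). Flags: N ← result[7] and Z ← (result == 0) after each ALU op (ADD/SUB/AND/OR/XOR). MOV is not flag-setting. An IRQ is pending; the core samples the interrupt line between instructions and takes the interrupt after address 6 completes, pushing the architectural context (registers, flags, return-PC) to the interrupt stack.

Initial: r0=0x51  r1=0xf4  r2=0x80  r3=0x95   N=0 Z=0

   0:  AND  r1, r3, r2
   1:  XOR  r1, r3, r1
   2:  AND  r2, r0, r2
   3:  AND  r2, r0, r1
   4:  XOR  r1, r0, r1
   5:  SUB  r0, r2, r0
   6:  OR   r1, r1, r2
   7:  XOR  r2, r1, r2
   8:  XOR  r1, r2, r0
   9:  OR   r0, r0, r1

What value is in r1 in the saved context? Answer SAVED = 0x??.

after  0: r0=0x51 r1=0x80 r2=0x80 r3=0x95  N=1 Z=0
after  1: r0=0x51 r1=0x15 r2=0x80 r3=0x95  N=0 Z=0
after  2: r0=0x51 r1=0x15 r2=0x00 r3=0x95  N=0 Z=1
after  3: r0=0x51 r1=0x15 r2=0x11 r3=0x95  N=0 Z=0
after  4: r0=0x51 r1=0x44 r2=0x11 r3=0x95  N=0 Z=0
after  5: r0=0xc0 r1=0x44 r2=0x11 r3=0x95  N=1 Z=0
after  6: r0=0xc0 r1=0x55 r2=0x11 r3=0x95  N=0 Z=0
-- IRQ taken; context saved, return-PC = 7 --

SAVED = 0x55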